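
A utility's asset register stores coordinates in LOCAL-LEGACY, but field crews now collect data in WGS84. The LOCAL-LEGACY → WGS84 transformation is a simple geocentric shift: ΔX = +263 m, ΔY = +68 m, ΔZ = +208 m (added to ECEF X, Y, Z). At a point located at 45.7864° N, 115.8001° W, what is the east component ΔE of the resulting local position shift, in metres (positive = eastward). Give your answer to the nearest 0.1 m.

At φ = 45.7864°, λ = -115.8001°: sin φ = 0.716745, cos φ = 0.697335, sin λ = -0.900318, cos λ = -0.435233.
ΔE = −sin λ·ΔX + cos λ·ΔY = −(-0.900318)·(263) + (-0.435233)·(68) = 207.19 m.

ΔE = 207.2 m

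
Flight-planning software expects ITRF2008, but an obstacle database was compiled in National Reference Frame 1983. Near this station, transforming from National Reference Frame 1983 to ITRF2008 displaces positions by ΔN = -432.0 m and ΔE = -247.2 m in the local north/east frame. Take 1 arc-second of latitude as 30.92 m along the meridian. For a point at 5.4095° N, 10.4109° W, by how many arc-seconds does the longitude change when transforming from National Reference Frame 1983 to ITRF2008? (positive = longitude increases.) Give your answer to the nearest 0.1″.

At latitude 5.4095°, cos φ = 0.995546.
1″ of longitude at this latitude = 30.92 × cos φ = 30.7823 m, so Δλ = -247.2 / 30.7823 = -8.031″.

Δλ = -8.0″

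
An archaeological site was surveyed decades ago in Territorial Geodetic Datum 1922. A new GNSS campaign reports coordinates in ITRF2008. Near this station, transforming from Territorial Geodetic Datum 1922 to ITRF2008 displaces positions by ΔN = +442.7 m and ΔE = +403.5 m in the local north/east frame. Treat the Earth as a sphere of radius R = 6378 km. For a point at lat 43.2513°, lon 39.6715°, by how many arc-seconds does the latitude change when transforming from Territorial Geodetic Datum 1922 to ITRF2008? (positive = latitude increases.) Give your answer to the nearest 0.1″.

Δφ = 14.3″

On a sphere of radius R, 1 rad of latitude = R, so Δφ = ΔN / R = 442.7 / 6378000 = 6.9410e-05 rad = 14.317″.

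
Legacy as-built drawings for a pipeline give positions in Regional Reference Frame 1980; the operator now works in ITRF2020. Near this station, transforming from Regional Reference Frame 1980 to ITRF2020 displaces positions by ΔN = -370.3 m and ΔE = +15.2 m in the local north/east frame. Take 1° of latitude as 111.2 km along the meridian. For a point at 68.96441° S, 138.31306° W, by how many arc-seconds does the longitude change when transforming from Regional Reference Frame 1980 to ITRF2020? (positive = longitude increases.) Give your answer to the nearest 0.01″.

Δλ = 1.37″

At latitude -68.96441°, cos φ = 0.358948.
1° of longitude at this latitude = 111.2 × cos φ = 39.91 km, so Δλ = 15.2 / 39915.0 = 0.0003808° = 1.371″.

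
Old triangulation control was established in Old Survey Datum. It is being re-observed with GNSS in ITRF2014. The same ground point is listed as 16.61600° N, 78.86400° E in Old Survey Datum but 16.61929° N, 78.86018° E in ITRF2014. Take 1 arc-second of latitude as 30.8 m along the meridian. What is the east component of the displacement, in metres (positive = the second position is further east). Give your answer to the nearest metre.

ΔE = -406 m

Δφ = 16.61929° − 16.61600° = +0.00329°; Δλ = 78.86018° − 78.86400° = -0.00382°.
1° of latitude = 3600 × 30.80 = 110880 m.
ΔN = Δφ × 110880 = 364.8 m; ΔE = Δλ × 110880 × cos(16.61600°) = -0.00382 × 110880 × 0.958243 = -405.9 m.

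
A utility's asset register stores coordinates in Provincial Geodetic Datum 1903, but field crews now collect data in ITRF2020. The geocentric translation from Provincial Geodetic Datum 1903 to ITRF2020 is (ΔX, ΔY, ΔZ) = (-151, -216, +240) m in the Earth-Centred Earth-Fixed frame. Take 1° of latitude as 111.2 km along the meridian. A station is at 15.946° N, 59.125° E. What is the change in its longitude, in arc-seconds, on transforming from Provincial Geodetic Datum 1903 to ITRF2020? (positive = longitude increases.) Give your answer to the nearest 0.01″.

sin φ = 0.274731, cos φ = 0.961521, sin λ = 0.858289, cos λ = 0.513167.
East component: ΔE = −sin λ·ΔX + cos λ·ΔY = −(0.858289)(-151) + (0.513167)(-216) = 18.76 m.
1° of latitude spans 111200 m; at latitude φ, 1° of longitude spans that × cos φ = 106921.1 m, so Δλ = 18.76 / 106921.1 × 3600 = 0.632″.

Δλ = 0.63″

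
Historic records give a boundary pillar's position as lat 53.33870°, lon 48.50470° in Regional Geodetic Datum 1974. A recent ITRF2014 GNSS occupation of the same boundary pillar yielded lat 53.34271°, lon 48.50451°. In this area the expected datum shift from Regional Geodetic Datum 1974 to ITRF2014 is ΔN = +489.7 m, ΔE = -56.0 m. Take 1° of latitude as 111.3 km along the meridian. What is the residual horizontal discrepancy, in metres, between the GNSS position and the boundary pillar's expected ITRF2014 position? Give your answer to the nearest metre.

61 m

Observed coordinate differences: Δφ = +0.00401°, Δλ = -0.00019°.
Converting to metres (1° lat = 111300 m, cos φ = 0.597083): observed ΔN = 446.3 m, observed ΔE = -12.6 m.
Subtracting the expected shift leaves a residual of 446.3 − (489.7) = -43.4 m north and -12.6 − (-56.0) = 43.4 m east.
Residual distance = √((-43.4)² + 43.4²) = 61.3 m.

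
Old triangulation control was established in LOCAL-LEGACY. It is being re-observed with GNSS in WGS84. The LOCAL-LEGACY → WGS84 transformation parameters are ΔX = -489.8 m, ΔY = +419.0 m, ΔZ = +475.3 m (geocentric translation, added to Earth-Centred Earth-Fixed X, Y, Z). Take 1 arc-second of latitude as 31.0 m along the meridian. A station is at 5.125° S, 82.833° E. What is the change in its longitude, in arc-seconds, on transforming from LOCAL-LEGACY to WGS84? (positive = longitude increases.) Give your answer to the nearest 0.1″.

Δλ = 17.4″

sin φ = -0.089329, cos φ = 0.996002, sin λ = 0.992187, cos λ = 0.124762.
East component: ΔE = −sin λ·ΔX + cos λ·ΔY = −(0.992187)(-489.8) + (0.124762)(419.0) = 538.25 m.
1° of latitude spans 3600 × 31.00 = 111600 m; at latitude φ, 1° of longitude spans that × cos φ = 111153.8 m, so Δλ = 538.25 / 111153.8 × 3600 = 17.433″.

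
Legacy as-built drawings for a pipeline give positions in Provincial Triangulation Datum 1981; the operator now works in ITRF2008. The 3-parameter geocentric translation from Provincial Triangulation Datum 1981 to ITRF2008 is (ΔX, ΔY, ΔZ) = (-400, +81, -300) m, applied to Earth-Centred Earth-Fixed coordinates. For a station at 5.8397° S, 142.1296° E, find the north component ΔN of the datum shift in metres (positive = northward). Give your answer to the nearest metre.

At φ = -5.8397°, λ = 142.1296°: sin φ = -0.101746, cos φ = 0.994810, sin λ = 0.613877, cos λ = -0.789401.
ΔN = −sin φ cos λ·ΔX − sin φ sin λ·ΔY + cos φ·ΔZ = −(-0.101746)(-0.789401)(-400) − (-0.101746)(0.613877)(81) + (0.994810)(-300) = -261.26 m.

ΔN = -261 m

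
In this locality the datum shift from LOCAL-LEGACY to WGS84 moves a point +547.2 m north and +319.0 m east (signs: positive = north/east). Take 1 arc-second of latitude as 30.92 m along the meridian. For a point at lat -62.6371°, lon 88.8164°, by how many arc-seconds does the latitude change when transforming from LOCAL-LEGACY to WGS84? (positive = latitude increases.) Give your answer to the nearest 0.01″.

Δφ = 17.70″

1″ of latitude = 30.92 m, so Δφ = 547.2 / 30.92 = 17.697″.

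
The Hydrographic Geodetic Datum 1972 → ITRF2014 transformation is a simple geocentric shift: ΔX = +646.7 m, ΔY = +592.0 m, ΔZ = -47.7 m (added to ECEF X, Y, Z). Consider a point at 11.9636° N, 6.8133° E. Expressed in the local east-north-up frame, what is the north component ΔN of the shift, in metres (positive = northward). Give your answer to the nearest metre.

The local north axis is (−sin φ cos λ, −sin φ sin λ, cos φ), giving ΔN = -133.108 − 14.558 − 46.664 = -194.33 m.

ΔN = -194 m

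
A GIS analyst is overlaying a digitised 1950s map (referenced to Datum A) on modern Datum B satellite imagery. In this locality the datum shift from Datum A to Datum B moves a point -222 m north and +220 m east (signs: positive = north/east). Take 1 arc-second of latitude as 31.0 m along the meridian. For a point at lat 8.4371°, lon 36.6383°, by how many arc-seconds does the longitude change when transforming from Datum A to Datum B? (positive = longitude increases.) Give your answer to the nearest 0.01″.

Δλ = 7.17″

At latitude 8.4371°, cos φ = 0.989178.
1″ of longitude at this latitude = 31.00 × cos φ = 30.6645 m, so Δλ = 220.0 / 30.6645 = 7.174″.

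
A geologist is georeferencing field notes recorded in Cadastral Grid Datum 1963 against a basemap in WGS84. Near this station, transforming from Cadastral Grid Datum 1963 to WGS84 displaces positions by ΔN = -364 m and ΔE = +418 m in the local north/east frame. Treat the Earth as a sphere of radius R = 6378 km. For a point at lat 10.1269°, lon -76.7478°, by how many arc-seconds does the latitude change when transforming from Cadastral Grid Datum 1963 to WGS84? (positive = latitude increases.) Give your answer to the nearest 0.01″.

Δφ = -11.77″

On a sphere of radius R, 1 rad of latitude = R, so Δφ = ΔN / R = -364.0 / 6378000 = -5.7071e-05 rad = -11.772″.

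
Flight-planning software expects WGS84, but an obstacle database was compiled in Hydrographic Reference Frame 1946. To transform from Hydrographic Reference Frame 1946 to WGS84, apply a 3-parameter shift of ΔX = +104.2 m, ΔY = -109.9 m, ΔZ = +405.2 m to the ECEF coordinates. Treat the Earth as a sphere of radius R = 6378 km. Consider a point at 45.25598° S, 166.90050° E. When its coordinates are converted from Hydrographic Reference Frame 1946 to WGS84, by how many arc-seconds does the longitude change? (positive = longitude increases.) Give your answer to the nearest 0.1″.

sin φ = -0.710259, cos φ = 0.703941, sin λ = 0.226643, cos λ = -0.973978.
East component: ΔE = −sin λ·ΔX + cos λ·ΔY = −(0.226643)(104.2) + (-0.973978)(-109.9) = 83.42 m.
1° of latitude spans πR/180 = 111317 m; at latitude φ, 1° of longitude spans that × cos φ = 78360.6 m, so Δλ = 83.42 / 78360.6 × 3600 = 3.833″.

Δλ = 3.8″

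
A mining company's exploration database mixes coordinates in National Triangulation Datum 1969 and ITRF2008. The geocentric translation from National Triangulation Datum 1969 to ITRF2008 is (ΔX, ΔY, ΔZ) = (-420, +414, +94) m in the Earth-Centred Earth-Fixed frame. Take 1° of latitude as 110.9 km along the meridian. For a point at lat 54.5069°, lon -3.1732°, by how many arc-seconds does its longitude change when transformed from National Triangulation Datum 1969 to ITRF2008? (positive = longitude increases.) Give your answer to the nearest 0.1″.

sin φ = 0.814185, cos φ = 0.580605, sin λ = -0.055354, cos λ = 0.998467.
East component: ΔE = −sin λ·ΔX + cos λ·ΔY = −(-0.055354)(-420) + (0.998467)(414) = 390.12 m.
1° of latitude spans 110900 m; at latitude φ, 1° of longitude spans that × cos φ = 64389.1 m, so Δλ = 390.12 / 64389.1 × 3600 = 21.811″.

Δλ = 21.8″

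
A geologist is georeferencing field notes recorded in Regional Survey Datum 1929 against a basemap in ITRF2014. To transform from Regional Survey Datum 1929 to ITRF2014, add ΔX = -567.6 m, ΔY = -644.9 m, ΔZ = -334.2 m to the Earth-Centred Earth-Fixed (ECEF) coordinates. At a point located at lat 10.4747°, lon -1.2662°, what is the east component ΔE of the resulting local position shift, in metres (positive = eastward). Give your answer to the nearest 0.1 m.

The local east axis at (φ, λ) is (−sin λ, cos λ, 0), so ΔE = −sin(-1.2662°)·(-567.6) + cos(-1.2662°)·(-644.9) = -657.29 m.

ΔE = -657.3 m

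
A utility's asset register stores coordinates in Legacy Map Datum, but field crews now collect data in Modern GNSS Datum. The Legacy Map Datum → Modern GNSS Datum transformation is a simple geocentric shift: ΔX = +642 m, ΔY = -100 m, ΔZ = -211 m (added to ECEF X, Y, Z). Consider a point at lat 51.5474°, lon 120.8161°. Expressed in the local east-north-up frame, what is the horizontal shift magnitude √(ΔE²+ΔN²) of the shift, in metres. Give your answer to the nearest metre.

536 m

At φ = 51.5474°, λ = 120.8161°: sin φ = 0.783123, cos φ = 0.621867, sin λ = 0.858816, cos λ = -0.512284.
ΔE = −sin λ·ΔX + cos λ·ΔY = −(0.858816)·(642) + (-0.512284)·(-100) = -500.13 m.
ΔN = −sin φ cos λ·ΔX − sin φ sin λ·ΔY + cos φ·ΔZ = −(0.783123)(-0.512284)(642) − (0.783123)(0.858816)(-100) + (0.621867)(-211) = 193.60 m.
Horizontal magnitude = √(ΔE² + ΔN²) = √((-500.13)² + 193.60²) = 536.30 m.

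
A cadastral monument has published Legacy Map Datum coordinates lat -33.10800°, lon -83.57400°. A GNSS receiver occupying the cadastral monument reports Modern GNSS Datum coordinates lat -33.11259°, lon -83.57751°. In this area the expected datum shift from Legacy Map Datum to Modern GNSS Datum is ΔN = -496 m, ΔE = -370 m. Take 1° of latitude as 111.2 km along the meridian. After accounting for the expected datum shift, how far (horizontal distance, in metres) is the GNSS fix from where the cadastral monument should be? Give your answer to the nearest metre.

Observed coordinate differences: Δφ = -0.00459°, Δλ = -0.00351°.
Converting to metres (1° lat = 111200 m, cos φ = 0.837642): observed ΔN = -510.4 m, observed ΔE = -326.9 m.
Subtracting the expected shift leaves a residual of -510.4 − (-496) = -14.4 m north and -326.9 − (-370) = 43.1 m east.
Residual distance = √((-14.4)² + 43.1²) = 45.4 m.

45 m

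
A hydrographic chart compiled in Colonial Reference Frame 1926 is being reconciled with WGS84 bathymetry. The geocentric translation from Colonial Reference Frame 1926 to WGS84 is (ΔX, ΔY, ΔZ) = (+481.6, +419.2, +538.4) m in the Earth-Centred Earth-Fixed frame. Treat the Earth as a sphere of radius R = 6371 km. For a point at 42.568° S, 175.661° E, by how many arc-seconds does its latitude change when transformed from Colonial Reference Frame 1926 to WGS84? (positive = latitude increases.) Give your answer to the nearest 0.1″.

sin φ = -0.676465, cos φ = 0.736475, sin λ = 0.075657, cos λ = -0.997134.
North component: ΔN = −sin φ cos λ·ΔX − sin φ sin λ·ΔY + cos φ·ΔZ = −(-0.676465)(-0.997134)(481.6) − (-0.676465)(0.075657)(419.2) + (0.736475)(538.4) = 93.12 m.
1° of latitude spans πR/180 = 111195 m, so Δφ = 93.12 / 111195 × 3600 = 3.015″.

Δφ = 3.0″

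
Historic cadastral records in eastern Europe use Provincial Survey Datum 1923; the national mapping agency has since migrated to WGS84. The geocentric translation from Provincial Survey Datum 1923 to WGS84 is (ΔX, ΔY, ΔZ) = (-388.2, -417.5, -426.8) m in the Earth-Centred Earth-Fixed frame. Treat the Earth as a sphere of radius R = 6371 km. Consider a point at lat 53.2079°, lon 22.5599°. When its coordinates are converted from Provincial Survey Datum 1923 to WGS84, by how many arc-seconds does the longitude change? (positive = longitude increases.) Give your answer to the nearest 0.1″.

sin φ = 0.800814, cos φ = 0.598913, sin λ = 0.383649, cos λ = 0.923479.
East component: ΔE = −sin λ·ΔX + cos λ·ΔY = −(0.383649)(-388.2) + (0.923479)(-417.5) = -236.62 m.
1° of latitude spans πR/180 = 111195 m; at latitude φ, 1° of longitude spans that × cos φ = 66596.1 m, so Δλ = -236.62 / 66596.1 × 3600 = -12.791″.

Δλ = -12.8″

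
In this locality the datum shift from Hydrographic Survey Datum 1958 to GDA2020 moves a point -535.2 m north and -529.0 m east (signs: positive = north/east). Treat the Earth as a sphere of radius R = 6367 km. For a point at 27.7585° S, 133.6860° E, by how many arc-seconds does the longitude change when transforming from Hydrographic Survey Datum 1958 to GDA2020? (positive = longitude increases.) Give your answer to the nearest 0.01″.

At latitude -27.7585°, cos φ = 0.884919.
One radian of longitude at latitude φ spans R cos φ, so Δλ = ΔE / (R cos φ) = -529.0 / (6367000 × 0.884919) = -9.3890e-05 rad = -19.366″.

Δλ = -19.37″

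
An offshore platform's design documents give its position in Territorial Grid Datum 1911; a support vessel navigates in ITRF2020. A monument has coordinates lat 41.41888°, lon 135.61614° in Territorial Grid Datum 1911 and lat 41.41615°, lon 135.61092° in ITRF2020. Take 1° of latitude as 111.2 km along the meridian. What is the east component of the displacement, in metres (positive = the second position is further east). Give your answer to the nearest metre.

Δφ = 41.41615° − 41.41888° = -0.00273°; Δλ = 135.61092° − 135.61614° = -0.00522°.
ΔN = Δφ × 111200 = -303.6 m; ΔE = Δλ × 111200 × cos(41.41888°) = -0.00522 × 111200 × 0.749893 = -435.3 m.

ΔE = -435 m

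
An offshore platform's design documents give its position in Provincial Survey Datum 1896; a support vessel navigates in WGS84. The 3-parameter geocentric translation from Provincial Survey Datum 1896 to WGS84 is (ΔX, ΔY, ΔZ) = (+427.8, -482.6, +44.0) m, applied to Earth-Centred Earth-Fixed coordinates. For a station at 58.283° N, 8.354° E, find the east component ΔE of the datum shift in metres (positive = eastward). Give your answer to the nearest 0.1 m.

ΔE = -539.6 m

At φ = 58.283°, λ = 8.354°: sin φ = 0.850655, cos φ = 0.525724, sin λ = 0.145289, cos λ = 0.989389.
ΔE = −sin λ·ΔX + cos λ·ΔY = −(0.145289)·(427.8) + (0.989389)·(-482.6) = -539.63 m.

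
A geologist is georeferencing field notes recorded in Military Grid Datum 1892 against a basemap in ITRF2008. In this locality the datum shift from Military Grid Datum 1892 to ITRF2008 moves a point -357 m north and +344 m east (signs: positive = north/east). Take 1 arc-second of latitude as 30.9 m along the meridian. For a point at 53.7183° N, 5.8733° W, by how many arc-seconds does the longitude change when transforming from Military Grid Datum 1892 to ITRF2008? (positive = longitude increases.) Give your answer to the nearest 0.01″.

Δλ = 18.81″

At latitude 53.7183°, cos φ = 0.591756.
1″ of longitude at this latitude = 30.90 × cos φ = 18.2853 m, so Δλ = 344.0 / 18.2853 = 18.813″.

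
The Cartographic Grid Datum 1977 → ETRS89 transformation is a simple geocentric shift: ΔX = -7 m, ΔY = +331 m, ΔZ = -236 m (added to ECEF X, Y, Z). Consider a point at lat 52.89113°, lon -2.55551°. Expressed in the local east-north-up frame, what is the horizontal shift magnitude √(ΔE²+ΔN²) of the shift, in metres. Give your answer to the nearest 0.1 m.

The local east axis at (φ, λ) is (−sin λ, cos λ, 0), so ΔE = −sin(-2.55551°)·(-7) + cos(-2.55551°)·331 = 330.36 m.
The local north axis is (−sin φ cos λ, −sin φ sin λ, cos φ), giving ΔN = 5.577 + 11.770 − 142.386 = -125.04 m.
Horizontal magnitude = √(ΔE² + ΔN²) = √(330.36² + (-125.04)²) = 353.23 m.

353.2 m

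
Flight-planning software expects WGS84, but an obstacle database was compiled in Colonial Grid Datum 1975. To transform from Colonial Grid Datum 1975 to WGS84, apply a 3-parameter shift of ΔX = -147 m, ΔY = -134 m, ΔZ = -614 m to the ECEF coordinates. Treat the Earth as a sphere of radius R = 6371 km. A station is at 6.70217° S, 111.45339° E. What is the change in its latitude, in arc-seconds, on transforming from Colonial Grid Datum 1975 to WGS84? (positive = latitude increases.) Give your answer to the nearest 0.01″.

Δφ = -20.01″

sin φ = -0.116708, cos φ = 0.993166, sin λ = 0.930715, cos λ = -0.365744.
North component: ΔN = −sin φ cos λ·ΔX − sin φ sin λ·ΔY + cos φ·ΔZ = −(-0.116708)(-0.365744)(-147) − (-0.116708)(0.930715)(-134) + (0.993166)(-614) = -618.08 m.
1° of latitude spans πR/180 = 111195 m, so Δφ = -618.08 / 111195 × 3600 = -20.011″.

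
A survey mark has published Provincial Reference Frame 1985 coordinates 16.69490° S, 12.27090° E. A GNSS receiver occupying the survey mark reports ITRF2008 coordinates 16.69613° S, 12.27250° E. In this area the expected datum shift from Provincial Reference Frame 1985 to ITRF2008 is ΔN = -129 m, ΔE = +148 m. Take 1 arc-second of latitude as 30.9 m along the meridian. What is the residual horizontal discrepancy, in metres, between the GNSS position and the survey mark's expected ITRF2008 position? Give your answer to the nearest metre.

Observed coordinate differences: Δφ = -0.00123°, Δλ = +0.00160°.
Converting to metres (1° lat = 111240 m, cos φ = 0.957848): observed ΔN = -136.8 m, observed ΔE = 170.5 m.
Subtracting the expected shift leaves a residual of -136.8 − (-129) = -7.8 m north and 170.5 − (148) = 22.5 m east.
Residual distance = √((-7.8)² + 22.5²) = 23.8 m.

24 m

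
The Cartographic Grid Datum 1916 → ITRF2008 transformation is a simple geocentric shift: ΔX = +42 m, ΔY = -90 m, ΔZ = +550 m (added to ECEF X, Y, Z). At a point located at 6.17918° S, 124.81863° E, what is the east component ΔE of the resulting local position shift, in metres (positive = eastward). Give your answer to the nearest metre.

ΔE = 17 m

At φ = -6.17918°, λ = 124.81863°: sin φ = -0.107638, cos φ = 0.994190, sin λ = 0.820964, cos λ = -0.570981.
ΔE = −sin λ·ΔX + cos λ·ΔY = −(0.820964)·(42) + (-0.570981)·(-90) = 16.91 m.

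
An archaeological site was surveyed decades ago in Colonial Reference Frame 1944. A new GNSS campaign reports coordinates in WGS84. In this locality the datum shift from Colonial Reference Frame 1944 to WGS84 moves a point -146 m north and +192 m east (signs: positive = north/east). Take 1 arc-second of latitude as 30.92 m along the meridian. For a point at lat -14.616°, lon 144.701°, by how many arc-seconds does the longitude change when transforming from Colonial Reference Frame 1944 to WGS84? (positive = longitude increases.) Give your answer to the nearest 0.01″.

At latitude -14.616°, cos φ = 0.967639.
1″ of longitude at this latitude = 30.92 × cos φ = 29.9194 m, so Δλ = 192.0 / 29.9194 = 6.417″.

Δλ = 6.42″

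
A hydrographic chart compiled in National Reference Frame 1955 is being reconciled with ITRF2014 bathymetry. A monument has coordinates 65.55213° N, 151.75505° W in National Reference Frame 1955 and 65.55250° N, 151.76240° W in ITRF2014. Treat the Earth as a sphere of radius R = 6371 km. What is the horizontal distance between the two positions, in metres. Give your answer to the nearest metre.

341 m

Δφ = 65.55250° − 65.55213° = +0.00037°; Δλ = -151.76240° − -151.75505° = -0.00735°.
1° along a meridian = πR/180 = 111195 m.
ΔN = Δφ × 111195 = 41.1 m; ΔE = Δλ × 111195 × cos(65.55213°) = -0.00735 × 111195 × 0.413865 = -338.2 m.
Distance = √(ΔE² + ΔN²) = √((-338.2)² + 41.1²) = 340.7 m.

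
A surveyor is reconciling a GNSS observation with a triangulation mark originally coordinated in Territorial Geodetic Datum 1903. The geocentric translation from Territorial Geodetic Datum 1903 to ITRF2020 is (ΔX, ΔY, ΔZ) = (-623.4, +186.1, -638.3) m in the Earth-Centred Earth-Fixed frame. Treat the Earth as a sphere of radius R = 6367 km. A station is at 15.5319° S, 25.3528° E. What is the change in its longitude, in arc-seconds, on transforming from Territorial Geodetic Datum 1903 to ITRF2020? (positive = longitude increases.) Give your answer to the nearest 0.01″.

sin φ = -0.267775, cos φ = 0.963482, sin λ = 0.428191, cos λ = 0.903688.
East component: ΔE = −sin λ·ΔX + cos λ·ΔY = −(0.428191)(-623.4) + (0.903688)(186.1) = 435.11 m.
1° of latitude spans πR/180 = 111125 m; at latitude φ, 1° of longitude spans that × cos φ = 107067.0 m, so Δλ = 435.11 / 107067.0 × 3600 = 14.630″.

Δλ = 14.63″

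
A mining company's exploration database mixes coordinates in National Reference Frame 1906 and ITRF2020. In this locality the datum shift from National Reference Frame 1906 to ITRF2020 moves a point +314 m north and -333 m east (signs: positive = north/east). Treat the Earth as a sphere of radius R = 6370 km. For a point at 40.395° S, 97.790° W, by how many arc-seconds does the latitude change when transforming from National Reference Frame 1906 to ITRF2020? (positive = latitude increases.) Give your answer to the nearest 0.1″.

On a sphere of radius R, 1 rad of latitude = R, so Δφ = ΔN / R = 314.0 / 6370000 = 4.9294e-05 rad = 10.168″.

Δφ = 10.2″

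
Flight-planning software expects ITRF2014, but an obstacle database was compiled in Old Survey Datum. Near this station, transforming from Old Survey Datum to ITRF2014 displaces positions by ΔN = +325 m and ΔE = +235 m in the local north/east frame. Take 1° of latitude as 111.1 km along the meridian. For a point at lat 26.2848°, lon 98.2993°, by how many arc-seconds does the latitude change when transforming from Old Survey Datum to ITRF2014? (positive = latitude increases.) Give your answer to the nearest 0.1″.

Δφ = 10.5″

1° of latitude = 111.1 km, so Δφ = 325.0 / 111100 = 0.0029253° = 10.531″.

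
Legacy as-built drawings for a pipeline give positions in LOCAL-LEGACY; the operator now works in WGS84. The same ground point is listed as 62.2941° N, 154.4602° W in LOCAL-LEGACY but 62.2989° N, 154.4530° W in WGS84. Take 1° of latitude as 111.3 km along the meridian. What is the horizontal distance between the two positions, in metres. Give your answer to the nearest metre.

651 m

Δφ = 62.2989° − 62.2941° = +0.0048°; Δλ = -154.4530° − -154.4602° = +0.0072°.
ΔN = Δφ × 111300 = 534.2 m; ΔE = Δλ × 111300 × cos(62.2941°) = +0.0072 × 111300 × 0.464933 = 372.6 m.
Distance = √(ΔE² + ΔN²) = √(372.6² + 534.2²) = 651.3 m.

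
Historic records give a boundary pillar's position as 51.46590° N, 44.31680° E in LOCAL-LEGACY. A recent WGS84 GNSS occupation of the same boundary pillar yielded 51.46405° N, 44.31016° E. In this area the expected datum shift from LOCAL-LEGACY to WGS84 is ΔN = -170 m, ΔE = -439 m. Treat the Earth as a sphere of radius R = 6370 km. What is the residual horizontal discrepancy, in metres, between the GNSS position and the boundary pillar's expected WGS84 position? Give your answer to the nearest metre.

Observed coordinate differences: Δφ = -0.00185°, Δλ = -0.00664°.
Converting to metres (1° lat = 111177 m, cos φ = 0.622980): observed ΔN = -205.7 m, observed ΔE = -459.9 m.
Subtracting the expected shift leaves a residual of -205.7 − (-170) = -35.7 m north and -459.9 − (-439) = -20.9 m east.
Residual distance = √((-35.7)² + (-20.9)²) = 41.3 m.

41 m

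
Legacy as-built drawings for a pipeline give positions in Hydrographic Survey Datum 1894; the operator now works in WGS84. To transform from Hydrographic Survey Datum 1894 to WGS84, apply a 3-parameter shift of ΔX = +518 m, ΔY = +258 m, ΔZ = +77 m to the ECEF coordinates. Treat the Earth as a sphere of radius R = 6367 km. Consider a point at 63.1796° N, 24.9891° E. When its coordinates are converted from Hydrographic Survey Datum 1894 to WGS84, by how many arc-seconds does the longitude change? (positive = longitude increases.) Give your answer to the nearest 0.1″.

sin φ = 0.892425, cos φ = 0.451195, sin λ = 0.422446, cos λ = 0.906388.
East component: ΔE = −sin λ·ΔX + cos λ·ΔY = −(0.422446)(518) + (0.906388)(258) = 15.02 m.
1° of latitude spans πR/180 = 111125 m; at latitude φ, 1° of longitude spans that × cos φ = 50139.1 m, so Δλ = 15.02 / 50139.1 × 3600 = 1.079″.

Δλ = 1.1″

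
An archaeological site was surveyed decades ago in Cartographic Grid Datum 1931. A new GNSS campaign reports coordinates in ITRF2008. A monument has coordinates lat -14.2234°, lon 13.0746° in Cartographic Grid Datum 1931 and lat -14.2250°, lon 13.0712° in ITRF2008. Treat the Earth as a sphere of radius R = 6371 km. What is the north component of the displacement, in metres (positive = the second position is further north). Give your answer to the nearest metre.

ΔN = -178 m

Δφ = -14.2250° − -14.2234° = -0.0016°; Δλ = 13.0712° − 13.0746° = -0.0034°.
1° along a meridian = πR/180 = 111195 m.
ΔN = Δφ × 111195 = -177.9 m; ΔE = Δλ × 111195 × cos(-14.2234°) = -0.0034 × 111195 × 0.969345 = -366.5 m.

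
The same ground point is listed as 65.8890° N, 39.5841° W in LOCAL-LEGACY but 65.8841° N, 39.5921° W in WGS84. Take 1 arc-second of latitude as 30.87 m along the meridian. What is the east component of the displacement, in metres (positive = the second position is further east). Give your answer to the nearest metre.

Δφ = 65.8841° − 65.8890° = -0.0049°; Δλ = -39.5921° − -39.5841° = -0.0080°.
1° of latitude = 3600 × 30.87 = 111132 m.
ΔN = Δφ × 111132 = -544.5 m; ΔE = Δλ × 111132 × cos(65.8890°) = -0.0080 × 111132 × 0.408506 = -363.2 m.

ΔE = -363 m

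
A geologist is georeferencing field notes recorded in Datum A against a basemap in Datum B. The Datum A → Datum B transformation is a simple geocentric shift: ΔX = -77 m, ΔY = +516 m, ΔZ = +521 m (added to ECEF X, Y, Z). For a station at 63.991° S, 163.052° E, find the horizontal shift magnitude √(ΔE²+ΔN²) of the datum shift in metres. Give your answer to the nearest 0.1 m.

637.8 m

The local east axis at (φ, λ) is (−sin λ, cos λ, 0), so ΔE = −sin(163.052°)·(-77) + cos(163.052°)·516 = -471.14 m.
The local north axis is (−sin φ cos λ, −sin φ sin λ, cos φ), giving ΔN = 66.196 + 135.183 + 228.465 = 429.84 m.
Horizontal magnitude = √(ΔE² + ΔN²) = √((-471.14)² + 429.84²) = 637.76 m.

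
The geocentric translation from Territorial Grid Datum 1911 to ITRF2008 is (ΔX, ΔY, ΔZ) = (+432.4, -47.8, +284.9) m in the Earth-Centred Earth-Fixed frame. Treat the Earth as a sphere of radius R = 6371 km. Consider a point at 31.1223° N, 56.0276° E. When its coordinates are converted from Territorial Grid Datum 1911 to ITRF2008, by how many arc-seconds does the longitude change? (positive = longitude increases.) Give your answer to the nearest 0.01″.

sin φ = 0.516867, cos φ = 0.856066, sin λ = 0.829307, cos λ = 0.558793.
East component: ΔE = −sin λ·ΔX + cos λ·ΔY = −(0.829307)(432.4) + (0.558793)(-47.8) = -385.30 m.
1° of latitude spans πR/180 = 111195 m; at latitude φ, 1° of longitude spans that × cos φ = 95190.2 m, so Δλ = -385.30 / 95190.2 × 3600 = -14.572″.

Δλ = -14.57″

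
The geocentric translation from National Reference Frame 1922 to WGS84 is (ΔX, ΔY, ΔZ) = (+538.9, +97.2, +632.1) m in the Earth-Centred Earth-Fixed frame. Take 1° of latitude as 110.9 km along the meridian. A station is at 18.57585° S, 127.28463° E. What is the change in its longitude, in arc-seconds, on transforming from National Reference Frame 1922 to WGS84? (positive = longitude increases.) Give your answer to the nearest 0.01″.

sin φ = -0.318560, cos φ = 0.947903, sin λ = 0.795636, cos λ = -0.605775.
East component: ΔE = −sin λ·ΔX + cos λ·ΔY = −(0.795636)(538.9) + (-0.605775)(97.2) = -487.65 m.
1° of latitude spans 110900 m; at latitude φ, 1° of longitude spans that × cos φ = 105122.4 m, so Δλ = -487.65 / 105122.4 × 3600 = -16.700″.

Δλ = -16.70″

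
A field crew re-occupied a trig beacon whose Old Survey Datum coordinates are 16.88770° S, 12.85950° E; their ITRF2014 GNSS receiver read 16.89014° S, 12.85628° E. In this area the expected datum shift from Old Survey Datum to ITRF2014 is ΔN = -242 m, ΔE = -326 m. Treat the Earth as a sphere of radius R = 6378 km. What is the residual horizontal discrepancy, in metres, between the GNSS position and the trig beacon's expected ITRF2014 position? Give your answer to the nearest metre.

34 m

Observed coordinate differences: Δφ = -0.00244°, Δλ = -0.00322°.
Converting to metres (1° lat = 111317 m, cos φ = 0.956876): observed ΔN = -271.6 m, observed ΔE = -343.0 m.
Subtracting the expected shift leaves a residual of -271.6 − (-242) = -29.6 m north and -343.0 − (-326) = -17.0 m east.
Residual distance = √((-29.6)² + (-17.0)²) = 34.1 m.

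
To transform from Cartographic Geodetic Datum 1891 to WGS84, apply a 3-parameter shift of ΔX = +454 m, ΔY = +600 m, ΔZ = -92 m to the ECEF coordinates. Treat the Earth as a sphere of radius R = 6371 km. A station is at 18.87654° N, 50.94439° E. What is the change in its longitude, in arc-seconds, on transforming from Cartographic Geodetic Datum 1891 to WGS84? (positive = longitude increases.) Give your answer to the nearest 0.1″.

Δλ = 0.9″

sin φ = 0.323530, cos φ = 0.946218, sin λ = 0.776535, cos λ = 0.630074.
East component: ΔE = −sin λ·ΔX + cos λ·ΔY = −(0.776535)(454) + (0.630074)(600) = 25.50 m.
1° of latitude spans πR/180 = 111195 m; at latitude φ, 1° of longitude spans that × cos φ = 105214.6 m, so Δλ = 25.50 / 105214.6 × 3600 = 0.872″.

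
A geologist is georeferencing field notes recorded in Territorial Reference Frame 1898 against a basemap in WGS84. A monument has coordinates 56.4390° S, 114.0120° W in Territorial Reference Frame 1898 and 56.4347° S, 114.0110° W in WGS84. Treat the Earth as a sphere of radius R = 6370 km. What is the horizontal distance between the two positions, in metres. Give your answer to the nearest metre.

482 m

Δφ = -56.4347° − -56.4390° = +0.0043°; Δλ = -114.0110° − -114.0120° = +0.0010°.
1° along a meridian = πR/180 = 111177 m.
ΔN = Δφ × 111177 = 478.1 m; ΔE = Δλ × 111177 × cos(-56.4390°) = +0.0010 × 111177 × 0.552824 = 61.5 m.
Distance = √(ΔE² + ΔN²) = √(61.5² + 478.1²) = 482.0 m.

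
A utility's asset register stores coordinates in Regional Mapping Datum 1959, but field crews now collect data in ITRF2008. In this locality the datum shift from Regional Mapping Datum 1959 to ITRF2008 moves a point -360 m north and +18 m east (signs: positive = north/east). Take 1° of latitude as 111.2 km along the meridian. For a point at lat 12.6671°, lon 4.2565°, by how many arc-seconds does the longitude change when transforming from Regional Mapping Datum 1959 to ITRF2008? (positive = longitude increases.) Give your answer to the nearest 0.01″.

Δλ = 0.60″

At latitude 12.6671°, cos φ = 0.975661.
1° of longitude at this latitude = 111.2 × cos φ = 108.49 km, so Δλ = 18.0 / 108493.5 = 0.0001659° = 0.597″.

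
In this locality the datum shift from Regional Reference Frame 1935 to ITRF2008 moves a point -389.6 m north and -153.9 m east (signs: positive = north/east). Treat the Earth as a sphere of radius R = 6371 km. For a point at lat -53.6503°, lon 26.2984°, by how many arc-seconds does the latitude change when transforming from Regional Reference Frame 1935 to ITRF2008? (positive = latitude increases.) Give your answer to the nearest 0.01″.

Δφ = -12.61″

On a sphere of radius R, 1 rad of latitude = R, so Δφ = ΔN / R = -389.6 / 6371000 = -6.1152e-05 rad = -12.614″.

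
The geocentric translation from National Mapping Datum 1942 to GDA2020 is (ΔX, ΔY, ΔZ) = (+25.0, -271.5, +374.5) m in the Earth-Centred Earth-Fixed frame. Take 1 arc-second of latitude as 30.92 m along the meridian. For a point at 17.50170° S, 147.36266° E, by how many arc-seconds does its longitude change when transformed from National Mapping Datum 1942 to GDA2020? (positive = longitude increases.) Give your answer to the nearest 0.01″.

Δλ = 7.30″

sin φ = -0.300734, cos φ = 0.953708, sin λ = 0.539320, cos λ = -0.842101.
East component: ΔE = −sin λ·ΔX + cos λ·ΔY = −(0.539320)(25.0) + (-0.842101)(-271.5) = 215.15 m.
1° of latitude spans 3600 × 30.92 = 111312 m; at latitude φ, 1° of longitude spans that × cos φ = 106159.1 m, so Δλ = 215.15 / 106159.1 × 3600 = 7.296″.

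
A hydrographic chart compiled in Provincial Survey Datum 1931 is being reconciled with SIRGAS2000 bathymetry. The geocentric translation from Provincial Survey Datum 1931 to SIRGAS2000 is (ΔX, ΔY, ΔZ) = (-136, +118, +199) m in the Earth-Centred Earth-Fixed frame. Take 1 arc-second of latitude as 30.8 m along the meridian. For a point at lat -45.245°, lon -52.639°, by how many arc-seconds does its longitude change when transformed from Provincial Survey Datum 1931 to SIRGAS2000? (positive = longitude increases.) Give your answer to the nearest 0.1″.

sin φ = -0.710124, cos φ = 0.704077, sin λ = -0.794828, cos λ = 0.606835.
East component: ΔE = −sin λ·ΔX + cos λ·ΔY = −(-0.794828)(-136) + (0.606835)(118) = -36.49 m.
1° of latitude spans 3600 × 30.80 = 110880 m; at latitude φ, 1° of longitude spans that × cos φ = 78068.0 m, so Δλ = -36.49 / 78068.0 × 3600 = -1.683″.

Δλ = -1.7″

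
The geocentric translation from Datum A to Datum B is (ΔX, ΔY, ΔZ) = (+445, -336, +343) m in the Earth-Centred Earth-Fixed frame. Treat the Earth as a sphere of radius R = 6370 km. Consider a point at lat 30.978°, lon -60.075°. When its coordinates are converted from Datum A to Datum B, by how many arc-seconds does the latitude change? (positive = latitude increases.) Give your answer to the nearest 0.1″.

sin φ = 0.514709, cos φ = 0.857365, sin λ = -0.866679, cos λ = 0.498866.
North component: ΔN = −sin φ cos λ·ΔX − sin φ sin λ·ΔY + cos φ·ΔZ = −(0.514709)(0.498866)(445) − (0.514709)(-0.866679)(-336) + (0.857365)(343) = 29.93 m.
1° of latitude spans πR/180 = 111177 m, so Δφ = 29.93 / 111177 × 3600 = 0.969″.

Δφ = 1.0″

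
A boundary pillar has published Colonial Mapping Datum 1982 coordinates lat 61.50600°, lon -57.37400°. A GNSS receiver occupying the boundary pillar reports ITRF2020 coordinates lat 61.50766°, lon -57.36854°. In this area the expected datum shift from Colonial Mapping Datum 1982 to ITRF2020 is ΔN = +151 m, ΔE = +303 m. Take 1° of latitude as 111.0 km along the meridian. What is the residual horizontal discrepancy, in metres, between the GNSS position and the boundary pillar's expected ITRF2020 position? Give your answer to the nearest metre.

36 m

Observed coordinate differences: Δφ = +0.00166°, Δλ = +0.00546°.
Converting to metres (1° lat = 111000 m, cos φ = 0.477067): observed ΔN = 184.3 m, observed ΔE = 289.1 m.
Subtracting the expected shift leaves a residual of 184.3 − (151) = 33.3 m north and 289.1 − (303) = -13.9 m east.
Residual distance = √(33.3² + (-13.9)²) = 36.0 m.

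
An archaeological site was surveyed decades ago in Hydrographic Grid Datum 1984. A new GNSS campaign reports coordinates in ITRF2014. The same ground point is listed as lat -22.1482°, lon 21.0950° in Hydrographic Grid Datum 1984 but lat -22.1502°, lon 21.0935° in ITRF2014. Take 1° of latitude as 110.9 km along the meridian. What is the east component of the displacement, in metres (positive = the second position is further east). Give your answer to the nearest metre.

Δφ = -22.1502° − -22.1482° = -0.0020°; Δλ = 21.0935° − 21.0950° = -0.0015°.
ΔN = Δφ × 110900 = -221.8 m; ΔE = Δλ × 110900 × cos(-22.1482°) = -0.0015 × 110900 × 0.926212 = -154.1 m.

ΔE = -154 m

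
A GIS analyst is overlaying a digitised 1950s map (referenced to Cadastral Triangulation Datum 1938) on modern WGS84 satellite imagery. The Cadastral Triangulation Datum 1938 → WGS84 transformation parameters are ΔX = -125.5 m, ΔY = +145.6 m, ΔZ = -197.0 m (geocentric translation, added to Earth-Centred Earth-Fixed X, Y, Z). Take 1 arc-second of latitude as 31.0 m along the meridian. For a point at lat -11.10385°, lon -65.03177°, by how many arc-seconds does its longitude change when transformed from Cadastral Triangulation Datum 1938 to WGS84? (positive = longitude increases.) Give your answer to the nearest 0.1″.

Δλ = -1.7″

sin φ = -0.192588, cos φ = 0.981280, sin λ = -0.906542, cos λ = 0.422116.
East component: ΔE = −sin λ·ΔX + cos λ·ΔY = −(-0.906542)(-125.5) + (0.422116)(145.6) = -52.31 m.
1° of latitude spans 3600 × 31.00 = 111600 m; at latitude φ, 1° of longitude spans that × cos φ = 109510.8 m, so Δλ = -52.31 / 109510.8 × 3600 = -1.720″.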